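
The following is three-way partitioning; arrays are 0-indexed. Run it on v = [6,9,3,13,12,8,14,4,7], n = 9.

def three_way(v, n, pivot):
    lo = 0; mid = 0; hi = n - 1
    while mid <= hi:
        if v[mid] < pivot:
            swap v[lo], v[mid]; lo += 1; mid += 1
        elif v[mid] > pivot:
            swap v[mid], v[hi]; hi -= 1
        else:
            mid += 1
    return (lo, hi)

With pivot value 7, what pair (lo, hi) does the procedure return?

lo=0 mid=0 hi=8
6<7: swap(0,0), lo=1 mid=1 ⇒ [6,9,3,13,12,8,14,4,7]
9>7: swap(1,8), hi=7 ⇒ [6,7,3,13,12,8,14,4,9]
7=7: mid=2
3<7: swap(1,2), lo=2 mid=3 ⇒ [6,3,7,13,12,8,14,4,9]
13>7: swap(3,7), hi=6 ⇒ [6,3,7,4,12,8,14,13,9]
4<7: swap(2,3), lo=3 mid=4 ⇒ [6,3,4,7,12,8,14,13,9]
12>7: swap(4,6), hi=5 ⇒ [6,3,4,7,14,8,12,13,9]
14>7: swap(4,5), hi=4 ⇒ [6,3,4,7,8,14,12,13,9]
8>7: swap(4,4), hi=3 ⇒ [6,3,4,7,8,14,12,13,9]
done. lo=3 hi=3; v=[6,3,4,7,8,14,12,13,9]

(3, 3)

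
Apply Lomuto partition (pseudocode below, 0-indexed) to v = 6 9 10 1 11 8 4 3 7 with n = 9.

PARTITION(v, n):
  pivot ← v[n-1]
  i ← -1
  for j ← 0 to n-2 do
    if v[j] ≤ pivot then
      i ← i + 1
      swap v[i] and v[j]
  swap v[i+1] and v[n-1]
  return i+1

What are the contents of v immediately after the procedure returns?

6 1 4 3 7 8 10 9 11

pivot = v[8] = 7; i = -1
j=0: v[0]=6 ≤ 7 → i=0, swap v[0],v[0] (no change) → 6 9 10 1 11 8 4 3 7
j=1: v[1]=9 > 7 → no swap
j=2: v[2]=10 > 7 → no swap
j=3: v[3]=1 ≤ 7 → i=1, swap v[1],v[3] → 6 1 10 9 11 8 4 3 7
j=4: v[4]=11 > 7 → no swap
j=5: v[5]=8 > 7 → no swap
j=6: v[6]=4 ≤ 7 → i=2, swap v[2],v[6] → 6 1 4 9 11 8 10 3 7
j=7: v[7]=3 ≤ 7 → i=3, swap v[3],v[7] → 6 1 4 3 11 8 10 9 7
final swap v[4],v[8] → 6 1 4 3 7 8 10 9 11; return 4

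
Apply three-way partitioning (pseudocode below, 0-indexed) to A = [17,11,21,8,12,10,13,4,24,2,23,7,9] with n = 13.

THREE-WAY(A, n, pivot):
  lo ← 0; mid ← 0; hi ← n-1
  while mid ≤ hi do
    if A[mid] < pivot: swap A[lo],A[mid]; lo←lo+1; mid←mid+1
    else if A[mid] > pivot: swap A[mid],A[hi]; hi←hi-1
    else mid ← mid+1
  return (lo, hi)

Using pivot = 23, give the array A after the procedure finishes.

[17,11,21,8,12,10,13,4,9,2,7,23,24]

lo=0 mid=0 hi=12
17<23: swap(0,0), lo=1 mid=1 ⇒ [17,11,21,8,12,10,13,4,24,2,23,7,9]
11<23: swap(1,1), lo=2 mid=2 ⇒ [17,11,21,8,12,10,13,4,24,2,23,7,9]
21<23: swap(2,2), lo=3 mid=3 ⇒ [17,11,21,8,12,10,13,4,24,2,23,7,9]
8<23: swap(3,3), lo=4 mid=4 ⇒ [17,11,21,8,12,10,13,4,24,2,23,7,9]
12<23: swap(4,4), lo=5 mid=5 ⇒ [17,11,21,8,12,10,13,4,24,2,23,7,9]
10<23: swap(5,5), lo=6 mid=6 ⇒ [17,11,21,8,12,10,13,4,24,2,23,7,9]
13<23: swap(6,6), lo=7 mid=7 ⇒ [17,11,21,8,12,10,13,4,24,2,23,7,9]
4<23: swap(7,7), lo=8 mid=8 ⇒ [17,11,21,8,12,10,13,4,24,2,23,7,9]
24>23: swap(8,12), hi=11 ⇒ [17,11,21,8,12,10,13,4,9,2,23,7,24]
9<23: swap(8,8), lo=9 mid=9 ⇒ [17,11,21,8,12,10,13,4,9,2,23,7,24]
2<23: swap(9,9), lo=10 mid=10 ⇒ [17,11,21,8,12,10,13,4,9,2,23,7,24]
23=23: mid=11
7<23: swap(10,11), lo=11 mid=12 ⇒ [17,11,21,8,12,10,13,4,9,2,7,23,24]
done. lo=11 hi=11; A=[17,11,21,8,12,10,13,4,9,2,7,23,24]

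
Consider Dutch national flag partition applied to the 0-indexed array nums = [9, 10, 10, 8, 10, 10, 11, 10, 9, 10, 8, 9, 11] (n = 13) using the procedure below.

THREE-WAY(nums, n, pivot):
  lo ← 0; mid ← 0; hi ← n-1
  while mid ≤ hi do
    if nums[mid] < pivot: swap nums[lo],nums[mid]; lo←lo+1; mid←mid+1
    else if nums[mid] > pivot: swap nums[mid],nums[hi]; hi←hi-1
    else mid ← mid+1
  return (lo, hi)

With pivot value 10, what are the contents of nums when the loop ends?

[9, 8, 9, 9, 8, 10, 10, 10, 10, 10, 10, 11, 11]

lo=0 mid=0 hi=12
9<10: swap(0,0), lo=1 mid=1 ⇒ [9, 10, 10, 8, 10, 10, 11, 10, 9, 10, 8, 9, 11]
10=10: mid=2
10=10: mid=3
8<10: swap(1,3), lo=2 mid=4 ⇒ [9, 8, 10, 10, 10, 10, 11, 10, 9, 10, 8, 9, 11]
10=10: mid=5
10=10: mid=6
11>10: swap(6,12), hi=11 ⇒ [9, 8, 10, 10, 10, 10, 11, 10, 9, 10, 8, 9, 11]
11>10: swap(6,11), hi=10 ⇒ [9, 8, 10, 10, 10, 10, 9, 10, 9, 10, 8, 11, 11]
9<10: swap(2,6), lo=3 mid=7 ⇒ [9, 8, 9, 10, 10, 10, 10, 10, 9, 10, 8, 11, 11]
10=10: mid=8
9<10: swap(3,8), lo=4 mid=9 ⇒ [9, 8, 9, 9, 10, 10, 10, 10, 10, 10, 8, 11, 11]
10=10: mid=10
8<10: swap(4,10), lo=5 mid=11 ⇒ [9, 8, 9, 9, 8, 10, 10, 10, 10, 10, 10, 11, 11]
done. lo=5 hi=10; nums=[9, 8, 9, 9, 8, 10, 10, 10, 10, 10, 10, 11, 11]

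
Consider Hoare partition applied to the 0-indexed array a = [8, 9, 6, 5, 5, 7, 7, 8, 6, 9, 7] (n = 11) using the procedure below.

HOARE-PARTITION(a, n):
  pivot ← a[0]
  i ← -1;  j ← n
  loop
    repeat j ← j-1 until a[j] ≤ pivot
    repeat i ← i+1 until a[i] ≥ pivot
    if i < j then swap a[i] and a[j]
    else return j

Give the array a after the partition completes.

[7, 6, 6, 5, 5, 7, 7, 8, 9, 9, 8]

pivot = a[0] = 8; i = -1, j = 11
j→10 (a[10]=7≤8), i→0 (a[0]=8≥8); i<j, swap → [7, 9, 6, 5, 5, 7, 7, 8, 6, 9, 8]
j→8 (a[8]=6≤8), i→1 (a[1]=9≥8); i<j, swap → [7, 6, 6, 5, 5, 7, 7, 8, 9, 9, 8]
j→7, i→7; i≥j, return j=7. a = [7, 6, 6, 5, 5, 7, 7, 8, 9, 9, 8]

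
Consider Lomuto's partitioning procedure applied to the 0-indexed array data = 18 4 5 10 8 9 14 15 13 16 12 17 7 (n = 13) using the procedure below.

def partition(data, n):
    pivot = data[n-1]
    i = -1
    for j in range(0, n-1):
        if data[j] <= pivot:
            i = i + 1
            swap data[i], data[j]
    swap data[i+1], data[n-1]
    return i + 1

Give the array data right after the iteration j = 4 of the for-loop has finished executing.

4 5 18 10 8 9 14 15 13 16 12 17 7

pivot=7, i=-1
j=0: 18>7, skip
j=1: 4≤7, i=0, swap(0,1) ⇒ 4 18 5 10 8 9 14 15 13 16 12 17 7
j=2: 5≤7, i=1, swap(1,2) ⇒ 4 5 18 10 8 9 14 15 13 16 12 17 7
j=3: 10>7, skip
j=4: 8>7, skip
(after j=4) data = 4 5 18 10 8 9 14 15 13 16 12 17 7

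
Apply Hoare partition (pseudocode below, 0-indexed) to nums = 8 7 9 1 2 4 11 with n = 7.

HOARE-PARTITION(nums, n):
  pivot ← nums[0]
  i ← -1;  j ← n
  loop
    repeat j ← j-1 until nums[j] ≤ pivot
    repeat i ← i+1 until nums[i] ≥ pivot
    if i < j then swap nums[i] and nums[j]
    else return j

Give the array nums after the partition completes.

4 7 2 1 9 8 11

pivot=8
j stops at 5 (4), i stops at 0 (8); swap ⇒ 4 7 9 1 2 8 11
j stops at 4 (2), i stops at 2 (9); swap ⇒ 4 7 2 1 9 8 11
j stops at 3, i stops at 4; i≥j ⇒ return 3. nums=4 7 2 1 9 8 11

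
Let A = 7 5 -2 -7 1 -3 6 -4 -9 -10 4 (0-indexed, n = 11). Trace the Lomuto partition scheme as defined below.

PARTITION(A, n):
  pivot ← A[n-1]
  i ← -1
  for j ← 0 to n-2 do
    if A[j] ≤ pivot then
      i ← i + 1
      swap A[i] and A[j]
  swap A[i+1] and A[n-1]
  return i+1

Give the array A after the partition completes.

-2 -7 1 -3 -4 -9 -10 4 5 6 7

pivot = A[10] = 4; i = -1
j=0: A[0]=7 > 4 → no swap
j=1: A[1]=5 > 4 → no swap
j=2: A[2]=-2 ≤ 4 → i=0, swap A[0],A[2] → -2 5 7 -7 1 -3 6 -4 -9 -10 4
j=3: A[3]=-7 ≤ 4 → i=1, swap A[1],A[3] → -2 -7 7 5 1 -3 6 -4 -9 -10 4
j=4: A[4]=1 ≤ 4 → i=2, swap A[2],A[4] → -2 -7 1 5 7 -3 6 -4 -9 -10 4
j=5: A[5]=-3 ≤ 4 → i=3, swap A[3],A[5] → -2 -7 1 -3 7 5 6 -4 -9 -10 4
j=6: A[6]=6 > 4 → no swap
j=7: A[7]=-4 ≤ 4 → i=4, swap A[4],A[7] → -2 -7 1 -3 -4 5 6 7 -9 -10 4
j=8: A[8]=-9 ≤ 4 → i=5, swap A[5],A[8] → -2 -7 1 -3 -4 -9 6 7 5 -10 4
j=9: A[9]=-10 ≤ 4 → i=6, swap A[6],A[9] → -2 -7 1 -3 -4 -9 -10 7 5 6 4
final swap A[7],A[10] → -2 -7 1 -3 -4 -9 -10 4 5 6 7; return 7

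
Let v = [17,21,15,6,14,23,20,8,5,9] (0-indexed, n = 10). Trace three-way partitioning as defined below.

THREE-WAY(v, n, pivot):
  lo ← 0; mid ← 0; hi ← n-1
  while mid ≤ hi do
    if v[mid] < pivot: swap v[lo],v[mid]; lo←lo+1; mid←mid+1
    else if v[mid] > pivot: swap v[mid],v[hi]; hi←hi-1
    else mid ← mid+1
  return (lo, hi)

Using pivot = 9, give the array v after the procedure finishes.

[5,8,6,9,23,20,14,15,21,17]

lo=0 mid=0 hi=9
17>9: swap(0,9), hi=8 ⇒ [9,21,15,6,14,23,20,8,5,17]
9=9: mid=1
21>9: swap(1,8), hi=7 ⇒ [9,5,15,6,14,23,20,8,21,17]
5<9: swap(0,1), lo=1 mid=2 ⇒ [5,9,15,6,14,23,20,8,21,17]
15>9: swap(2,7), hi=6 ⇒ [5,9,8,6,14,23,20,15,21,17]
8<9: swap(1,2), lo=2 mid=3 ⇒ [5,8,9,6,14,23,20,15,21,17]
6<9: swap(2,3), lo=3 mid=4 ⇒ [5,8,6,9,14,23,20,15,21,17]
14>9: swap(4,6), hi=5 ⇒ [5,8,6,9,20,23,14,15,21,17]
20>9: swap(4,5), hi=4 ⇒ [5,8,6,9,23,20,14,15,21,17]
23>9: swap(4,4), hi=3 ⇒ [5,8,6,9,23,20,14,15,21,17]
done. lo=3 hi=3; v=[5,8,6,9,23,20,14,15,21,17]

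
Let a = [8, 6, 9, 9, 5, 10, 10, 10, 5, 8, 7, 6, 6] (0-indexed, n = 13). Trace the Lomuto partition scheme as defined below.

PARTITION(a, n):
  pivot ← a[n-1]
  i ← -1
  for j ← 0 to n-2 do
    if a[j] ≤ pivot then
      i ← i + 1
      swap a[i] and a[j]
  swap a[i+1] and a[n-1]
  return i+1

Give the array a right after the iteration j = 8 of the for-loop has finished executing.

pivot=6, i=-1
j=0: 8>6, skip
j=1: 6≤6, i=0, swap(0,1) ⇒ [6, 8, 9, 9, 5, 10, 10, 10, 5, 8, 7, 6, 6]
j=2: 9>6, skip
j=3: 9>6, skip
j=4: 5≤6, i=1, swap(1,4) ⇒ [6, 5, 9, 9, 8, 10, 10, 10, 5, 8, 7, 6, 6]
j=5: 10>6, skip
j=6: 10>6, skip
j=7: 10>6, skip
j=8: 5≤6, i=2, swap(2,8) ⇒ [6, 5, 5, 9, 8, 10, 10, 10, 9, 8, 7, 6, 6]
(after j=8) a = [6, 5, 5, 9, 8, 10, 10, 10, 9, 8, 7, 6, 6]

[6, 5, 5, 9, 8, 10, 10, 10, 9, 8, 7, 6, 6]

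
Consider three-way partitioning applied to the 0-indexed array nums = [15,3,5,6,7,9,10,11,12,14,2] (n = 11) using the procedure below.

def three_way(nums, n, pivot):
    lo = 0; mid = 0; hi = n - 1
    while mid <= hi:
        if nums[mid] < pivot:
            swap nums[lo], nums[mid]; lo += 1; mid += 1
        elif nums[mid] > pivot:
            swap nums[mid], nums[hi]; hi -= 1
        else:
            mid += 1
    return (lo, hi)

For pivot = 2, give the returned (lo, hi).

(0, 0)

pivot = 2; lo=0, mid=0, hi=10
nums[mid]=15>2: swap nums[0],nums[10]; hi=9 → [2,3,5,6,7,9,10,11,12,14,15]
nums[mid]=2=2: mid=1
nums[mid]=3>2: swap nums[1],nums[9]; hi=8 → [2,14,5,6,7,9,10,11,12,3,15]
nums[mid]=14>2: swap nums[1],nums[8]; hi=7 → [2,12,5,6,7,9,10,11,14,3,15]
nums[mid]=12>2: swap nums[1],nums[7]; hi=6 → [2,11,5,6,7,9,10,12,14,3,15]
nums[mid]=11>2: swap nums[1],nums[6]; hi=5 → [2,10,5,6,7,9,11,12,14,3,15]
nums[mid]=10>2: swap nums[1],nums[5]; hi=4 → [2,9,5,6,7,10,11,12,14,3,15]
nums[mid]=9>2: swap nums[1],nums[4]; hi=3 → [2,7,5,6,9,10,11,12,14,3,15]
nums[mid]=7>2: swap nums[1],nums[3]; hi=2 → [2,6,5,7,9,10,11,12,14,3,15]
nums[mid]=6>2: swap nums[1],nums[2]; hi=1 → [2,5,6,7,9,10,11,12,14,3,15]
nums[mid]=5>2: swap nums[1],nums[1]; hi=0 → [2,5,6,7,9,10,11,12,14,3,15]
end: lo=0, hi=0; nums = [2,5,6,7,9,10,11,12,14,3,15]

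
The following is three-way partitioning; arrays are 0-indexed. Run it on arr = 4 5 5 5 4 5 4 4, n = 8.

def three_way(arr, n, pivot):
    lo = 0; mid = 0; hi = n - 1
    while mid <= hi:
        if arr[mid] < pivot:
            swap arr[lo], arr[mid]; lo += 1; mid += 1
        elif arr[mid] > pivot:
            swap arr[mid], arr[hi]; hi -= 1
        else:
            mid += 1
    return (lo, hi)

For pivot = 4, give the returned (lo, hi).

lo=0 mid=0 hi=7
4=4: mid=1
5>4: swap(1,7), hi=6 ⇒ 4 4 5 5 4 5 4 5
4=4: mid=2
5>4: swap(2,6), hi=5 ⇒ 4 4 4 5 4 5 5 5
4=4: mid=3
5>4: swap(3,5), hi=4 ⇒ 4 4 4 5 4 5 5 5
5>4: swap(3,4), hi=3 ⇒ 4 4 4 4 5 5 5 5
4=4: mid=4
done. lo=0 hi=3; arr=4 4 4 4 5 5 5 5

(0, 3)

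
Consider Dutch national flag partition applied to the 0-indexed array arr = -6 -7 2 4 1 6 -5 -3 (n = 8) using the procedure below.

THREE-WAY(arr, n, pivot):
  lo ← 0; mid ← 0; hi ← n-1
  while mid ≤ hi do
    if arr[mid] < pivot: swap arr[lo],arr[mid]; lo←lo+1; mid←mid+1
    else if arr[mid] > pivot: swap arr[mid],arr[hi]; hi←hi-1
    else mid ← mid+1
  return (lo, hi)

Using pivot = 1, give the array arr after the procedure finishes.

pivot = 1; lo=0, mid=0, hi=7
arr[mid]=-6<1: swap arr[0],arr[0]; lo=1,mid=1 → -6 -7 2 4 1 6 -5 -3
arr[mid]=-7<1: swap arr[1],arr[1]; lo=2,mid=2 → -6 -7 2 4 1 6 -5 -3
arr[mid]=2>1: swap arr[2],arr[7]; hi=6 → -6 -7 -3 4 1 6 -5 2
arr[mid]=-3<1: swap arr[2],arr[2]; lo=3,mid=3 → -6 -7 -3 4 1 6 -5 2
arr[mid]=4>1: swap arr[3],arr[6]; hi=5 → -6 -7 -3 -5 1 6 4 2
arr[mid]=-5<1: swap arr[3],arr[3]; lo=4,mid=4 → -6 -7 -3 -5 1 6 4 2
arr[mid]=1=1: mid=5
arr[mid]=6>1: swap arr[5],arr[5]; hi=4 → -6 -7 -3 -5 1 6 4 2
end: lo=4, hi=4; arr = -6 -7 -3 -5 1 6 4 2

-6 -7 -3 -5 1 6 4 2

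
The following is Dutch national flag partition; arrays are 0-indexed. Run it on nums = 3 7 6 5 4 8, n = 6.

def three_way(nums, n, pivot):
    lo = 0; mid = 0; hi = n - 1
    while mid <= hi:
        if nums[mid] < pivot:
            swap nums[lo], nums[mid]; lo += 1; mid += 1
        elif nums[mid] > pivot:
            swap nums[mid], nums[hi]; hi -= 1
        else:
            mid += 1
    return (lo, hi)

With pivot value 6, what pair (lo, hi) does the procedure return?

(3, 3)

pivot = 6; lo=0, mid=0, hi=5
nums[mid]=3<6: swap nums[0],nums[0]; lo=1,mid=1 → 3 7 6 5 4 8
nums[mid]=7>6: swap nums[1],nums[5]; hi=4 → 3 8 6 5 4 7
nums[mid]=8>6: swap nums[1],nums[4]; hi=3 → 3 4 6 5 8 7
nums[mid]=4<6: swap nums[1],nums[1]; lo=2,mid=2 → 3 4 6 5 8 7
nums[mid]=6=6: mid=3
nums[mid]=5<6: swap nums[2],nums[3]; lo=3,mid=4 → 3 4 5 6 8 7
end: lo=3, hi=3; nums = 3 4 5 6 8 7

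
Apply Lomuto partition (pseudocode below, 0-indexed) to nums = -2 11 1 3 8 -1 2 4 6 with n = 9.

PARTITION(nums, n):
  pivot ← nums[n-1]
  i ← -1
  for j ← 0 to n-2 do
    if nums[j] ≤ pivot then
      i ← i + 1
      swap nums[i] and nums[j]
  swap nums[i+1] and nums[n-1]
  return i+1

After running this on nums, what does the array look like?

-2 1 3 -1 2 4 6 11 8

pivot = nums[8] = 6; i = -1
j=0: nums[0]=-2 ≤ 6 → i=0, swap nums[0],nums[0] (no change) → -2 11 1 3 8 -1 2 4 6
j=1: nums[1]=11 > 6 → no swap
j=2: nums[2]=1 ≤ 6 → i=1, swap nums[1],nums[2] → -2 1 11 3 8 -1 2 4 6
j=3: nums[3]=3 ≤ 6 → i=2, swap nums[2],nums[3] → -2 1 3 11 8 -1 2 4 6
j=4: nums[4]=8 > 6 → no swap
j=5: nums[5]=-1 ≤ 6 → i=3, swap nums[3],nums[5] → -2 1 3 -1 8 11 2 4 6
j=6: nums[6]=2 ≤ 6 → i=4, swap nums[4],nums[6] → -2 1 3 -1 2 11 8 4 6
j=7: nums[7]=4 ≤ 6 → i=5, swap nums[5],nums[7] → -2 1 3 -1 2 4 8 11 6
final swap nums[6],nums[8] → -2 1 3 -1 2 4 6 11 8; return 6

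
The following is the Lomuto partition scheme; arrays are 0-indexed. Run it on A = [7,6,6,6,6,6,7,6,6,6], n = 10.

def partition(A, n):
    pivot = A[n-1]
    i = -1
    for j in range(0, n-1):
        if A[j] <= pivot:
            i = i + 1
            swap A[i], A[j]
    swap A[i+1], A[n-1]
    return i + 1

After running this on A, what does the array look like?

[6,6,6,6,6,6,6,6,7,7]

pivot=6, i=-1
j=0: 7>6, skip
j=1: 6≤6, i=0, swap(0,1) ⇒ [6,7,6,6,6,6,7,6,6,6]
j=2: 6≤6, i=1, swap(1,2) ⇒ [6,6,7,6,6,6,7,6,6,6]
j=3: 6≤6, i=2, swap(2,3) ⇒ [6,6,6,7,6,6,7,6,6,6]
j=4: 6≤6, i=3, swap(3,4) ⇒ [6,6,6,6,7,6,7,6,6,6]
j=5: 6≤6, i=4, swap(4,5) ⇒ [6,6,6,6,6,7,7,6,6,6]
j=6: 7>6, skip
j=7: 6≤6, i=5, swap(5,7) ⇒ [6,6,6,6,6,6,7,7,6,6]
j=8: 6≤6, i=6, swap(6,8) ⇒ [6,6,6,6,6,6,6,7,7,6]
swap(7,9) ⇒ [6,6,6,6,6,6,6,6,7,7]; return 7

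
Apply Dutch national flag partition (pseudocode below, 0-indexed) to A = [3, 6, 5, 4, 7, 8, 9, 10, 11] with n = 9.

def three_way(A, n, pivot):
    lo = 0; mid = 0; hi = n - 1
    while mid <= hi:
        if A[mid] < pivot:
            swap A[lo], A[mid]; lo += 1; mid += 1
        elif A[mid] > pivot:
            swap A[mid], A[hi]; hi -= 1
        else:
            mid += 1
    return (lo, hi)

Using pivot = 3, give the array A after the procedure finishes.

[3, 5, 4, 7, 8, 9, 10, 11, 6]

pivot = 3; lo=0, mid=0, hi=8
A[mid]=3=3: mid=1
A[mid]=6>3: swap A[1],A[8]; hi=7 → [3, 11, 5, 4, 7, 8, 9, 10, 6]
A[mid]=11>3: swap A[1],A[7]; hi=6 → [3, 10, 5, 4, 7, 8, 9, 11, 6]
A[mid]=10>3: swap A[1],A[6]; hi=5 → [3, 9, 5, 4, 7, 8, 10, 11, 6]
A[mid]=9>3: swap A[1],A[5]; hi=4 → [3, 8, 5, 4, 7, 9, 10, 11, 6]
A[mid]=8>3: swap A[1],A[4]; hi=3 → [3, 7, 5, 4, 8, 9, 10, 11, 6]
A[mid]=7>3: swap A[1],A[3]; hi=2 → [3, 4, 5, 7, 8, 9, 10, 11, 6]
A[mid]=4>3: swap A[1],A[2]; hi=1 → [3, 5, 4, 7, 8, 9, 10, 11, 6]
A[mid]=5>3: swap A[1],A[1]; hi=0 → [3, 5, 4, 7, 8, 9, 10, 11, 6]
end: lo=0, hi=0; A = [3, 5, 4, 7, 8, 9, 10, 11, 6]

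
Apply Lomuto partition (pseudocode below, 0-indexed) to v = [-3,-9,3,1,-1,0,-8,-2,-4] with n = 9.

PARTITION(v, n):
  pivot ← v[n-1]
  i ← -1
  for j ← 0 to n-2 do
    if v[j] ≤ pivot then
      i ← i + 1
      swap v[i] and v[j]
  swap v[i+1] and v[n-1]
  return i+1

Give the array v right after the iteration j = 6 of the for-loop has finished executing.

pivot = v[8] = -4; i = -1
j=0: v[0]=-3 > -4 → no swap
j=1: v[1]=-9 ≤ -4 → i=0, swap v[0],v[1] → [-9,-3,3,1,-1,0,-8,-2,-4]
j=2: v[2]=3 > -4 → no swap
j=3: v[3]=1 > -4 → no swap
j=4: v[4]=-1 > -4 → no swap
j=5: v[5]=0 > -4 → no swap
j=6: v[6]=-8 ≤ -4 → i=1, swap v[1],v[6] → [-9,-8,3,1,-1,0,-3,-2,-4]
(after j=6) v = [-9,-8,3,1,-1,0,-3,-2,-4]

[-9,-8,3,1,-1,0,-3,-2,-4]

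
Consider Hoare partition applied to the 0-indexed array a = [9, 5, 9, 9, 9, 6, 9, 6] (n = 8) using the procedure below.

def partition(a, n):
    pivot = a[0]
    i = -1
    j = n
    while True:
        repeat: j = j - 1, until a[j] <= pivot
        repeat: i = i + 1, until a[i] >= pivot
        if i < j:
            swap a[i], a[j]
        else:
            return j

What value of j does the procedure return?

4

pivot=9
j stops at 7 (6), i stops at 0 (9); swap ⇒ [6, 5, 9, 9, 9, 6, 9, 9]
j stops at 6 (9), i stops at 2 (9); swap ⇒ [6, 5, 9, 9, 9, 6, 9, 9]
j stops at 5 (6), i stops at 3 (9); swap ⇒ [6, 5, 9, 6, 9, 9, 9, 9]
j stops at 4, i stops at 4; i≥j ⇒ return 4. a=[6, 5, 9, 6, 9, 9, 9, 9]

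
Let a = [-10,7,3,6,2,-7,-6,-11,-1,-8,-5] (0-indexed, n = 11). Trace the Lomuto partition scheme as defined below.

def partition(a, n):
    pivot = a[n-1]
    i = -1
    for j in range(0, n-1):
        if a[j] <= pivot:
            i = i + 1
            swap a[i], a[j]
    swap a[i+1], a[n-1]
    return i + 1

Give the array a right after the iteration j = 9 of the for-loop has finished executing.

pivot = a[10] = -5; i = -1
j=0: a[0]=-10 ≤ -5 → i=0, swap a[0],a[0] (no change) → [-10,7,3,6,2,-7,-6,-11,-1,-8,-5]
j=1: a[1]=7 > -5 → no swap
j=2: a[2]=3 > -5 → no swap
j=3: a[3]=6 > -5 → no swap
j=4: a[4]=2 > -5 → no swap
j=5: a[5]=-7 ≤ -5 → i=1, swap a[1],a[5] → [-10,-7,3,6,2,7,-6,-11,-1,-8,-5]
j=6: a[6]=-6 ≤ -5 → i=2, swap a[2],a[6] → [-10,-7,-6,6,2,7,3,-11,-1,-8,-5]
j=7: a[7]=-11 ≤ -5 → i=3, swap a[3],a[7] → [-10,-7,-6,-11,2,7,3,6,-1,-8,-5]
j=8: a[8]=-1 > -5 → no swap
j=9: a[9]=-8 ≤ -5 → i=4, swap a[4],a[9] → [-10,-7,-6,-11,-8,7,3,6,-1,2,-5]
(after j=9) a = [-10,-7,-6,-11,-8,7,3,6,-1,2,-5]

[-10,-7,-6,-11,-8,7,3,6,-1,2,-5]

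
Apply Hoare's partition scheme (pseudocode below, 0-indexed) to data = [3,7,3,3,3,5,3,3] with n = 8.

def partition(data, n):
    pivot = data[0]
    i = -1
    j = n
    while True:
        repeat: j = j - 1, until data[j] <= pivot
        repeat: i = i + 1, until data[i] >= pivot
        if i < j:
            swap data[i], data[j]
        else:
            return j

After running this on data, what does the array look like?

pivot = data[0] = 3; i = -1, j = 8
j→7 (data[7]=3≤3), i→0 (data[0]=3≥3); i<j, swap → [3,7,3,3,3,5,3,3]
j→6 (data[6]=3≤3), i→1 (data[1]=7≥3); i<j, swap → [3,3,3,3,3,5,7,3]
j→4 (data[4]=3≤3), i→2 (data[2]=3≥3); i<j, swap → [3,3,3,3,3,5,7,3]
j→3, i→3; i≥j, return j=3. data = [3,3,3,3,3,5,7,3]

[3,3,3,3,3,5,7,3]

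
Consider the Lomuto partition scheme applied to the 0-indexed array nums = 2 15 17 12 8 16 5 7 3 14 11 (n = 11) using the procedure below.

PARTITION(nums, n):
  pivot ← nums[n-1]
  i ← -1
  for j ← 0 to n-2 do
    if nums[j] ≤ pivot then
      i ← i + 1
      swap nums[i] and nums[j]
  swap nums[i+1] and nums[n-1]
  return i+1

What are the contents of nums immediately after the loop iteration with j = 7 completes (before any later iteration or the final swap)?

pivot = nums[10] = 11; i = -1
j=0: nums[0]=2 ≤ 11 → i=0, swap nums[0],nums[0] (no change) → 2 15 17 12 8 16 5 7 3 14 11
j=1: nums[1]=15 > 11 → no swap
j=2: nums[2]=17 > 11 → no swap
j=3: nums[3]=12 > 11 → no swap
j=4: nums[4]=8 ≤ 11 → i=1, swap nums[1],nums[4] → 2 8 17 12 15 16 5 7 3 14 11
j=5: nums[5]=16 > 11 → no swap
j=6: nums[6]=5 ≤ 11 → i=2, swap nums[2],nums[6] → 2 8 5 12 15 16 17 7 3 14 11
j=7: nums[7]=7 ≤ 11 → i=3, swap nums[3],nums[7] → 2 8 5 7 15 16 17 12 3 14 11
(after j=7) nums = 2 8 5 7 15 16 17 12 3 14 11

2 8 5 7 15 16 17 12 3 14 11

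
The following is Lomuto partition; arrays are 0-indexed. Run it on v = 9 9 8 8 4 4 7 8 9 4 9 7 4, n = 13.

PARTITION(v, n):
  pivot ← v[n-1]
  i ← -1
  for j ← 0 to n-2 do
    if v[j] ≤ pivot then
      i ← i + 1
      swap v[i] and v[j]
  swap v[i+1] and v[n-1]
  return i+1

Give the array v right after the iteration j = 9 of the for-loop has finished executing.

pivot = v[12] = 4; i = -1
j=0: v[0]=9 > 4 → no swap
j=1: v[1]=9 > 4 → no swap
j=2: v[2]=8 > 4 → no swap
j=3: v[3]=8 > 4 → no swap
j=4: v[4]=4 ≤ 4 → i=0, swap v[0],v[4] → 4 9 8 8 9 4 7 8 9 4 9 7 4
j=5: v[5]=4 ≤ 4 → i=1, swap v[1],v[5] → 4 4 8 8 9 9 7 8 9 4 9 7 4
j=6: v[6]=7 > 4 → no swap
j=7: v[7]=8 > 4 → no swap
j=8: v[8]=9 > 4 → no swap
j=9: v[9]=4 ≤ 4 → i=2, swap v[2],v[9] → 4 4 4 8 9 9 7 8 9 8 9 7 4
(after j=9) v = 4 4 4 8 9 9 7 8 9 8 9 7 4

4 4 4 8 9 9 7 8 9 8 9 7 4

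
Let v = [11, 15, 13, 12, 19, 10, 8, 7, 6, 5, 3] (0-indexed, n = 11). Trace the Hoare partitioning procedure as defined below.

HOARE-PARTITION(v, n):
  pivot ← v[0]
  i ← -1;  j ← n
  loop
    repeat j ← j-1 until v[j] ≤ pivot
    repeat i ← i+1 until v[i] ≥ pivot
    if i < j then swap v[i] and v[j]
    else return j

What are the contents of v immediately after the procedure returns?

[3, 5, 6, 7, 8, 10, 19, 12, 13, 15, 11]

pivot=11
j stops at 10 (3), i stops at 0 (11); swap ⇒ [3, 15, 13, 12, 19, 10, 8, 7, 6, 5, 11]
j stops at 9 (5), i stops at 1 (15); swap ⇒ [3, 5, 13, 12, 19, 10, 8, 7, 6, 15, 11]
j stops at 8 (6), i stops at 2 (13); swap ⇒ [3, 5, 6, 12, 19, 10, 8, 7, 13, 15, 11]
j stops at 7 (7), i stops at 3 (12); swap ⇒ [3, 5, 6, 7, 19, 10, 8, 12, 13, 15, 11]
j stops at 6 (8), i stops at 4 (19); swap ⇒ [3, 5, 6, 7, 8, 10, 19, 12, 13, 15, 11]
j stops at 5, i stops at 6; i≥j ⇒ return 5. v=[3, 5, 6, 7, 8, 10, 19, 12, 13, 15, 11]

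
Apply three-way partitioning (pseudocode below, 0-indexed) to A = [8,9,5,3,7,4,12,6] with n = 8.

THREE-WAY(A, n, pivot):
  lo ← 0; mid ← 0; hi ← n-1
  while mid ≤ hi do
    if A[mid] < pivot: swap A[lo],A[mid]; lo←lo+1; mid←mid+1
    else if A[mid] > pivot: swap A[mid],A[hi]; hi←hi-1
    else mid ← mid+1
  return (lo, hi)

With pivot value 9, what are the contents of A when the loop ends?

[8,5,3,7,4,6,9,12]

pivot = 9; lo=0, mid=0, hi=7
A[mid]=8<9: swap A[0],A[0]; lo=1,mid=1 → [8,9,5,3,7,4,12,6]
A[mid]=9=9: mid=2
A[mid]=5<9: swap A[1],A[2]; lo=2,mid=3 → [8,5,9,3,7,4,12,6]
A[mid]=3<9: swap A[2],A[3]; lo=3,mid=4 → [8,5,3,9,7,4,12,6]
A[mid]=7<9: swap A[3],A[4]; lo=4,mid=5 → [8,5,3,7,9,4,12,6]
A[mid]=4<9: swap A[4],A[5]; lo=5,mid=6 → [8,5,3,7,4,9,12,6]
A[mid]=12>9: swap A[6],A[7]; hi=6 → [8,5,3,7,4,9,6,12]
A[mid]=6<9: swap A[5],A[6]; lo=6,mid=7 → [8,5,3,7,4,6,9,12]
end: lo=6, hi=6; A = [8,5,3,7,4,6,9,12]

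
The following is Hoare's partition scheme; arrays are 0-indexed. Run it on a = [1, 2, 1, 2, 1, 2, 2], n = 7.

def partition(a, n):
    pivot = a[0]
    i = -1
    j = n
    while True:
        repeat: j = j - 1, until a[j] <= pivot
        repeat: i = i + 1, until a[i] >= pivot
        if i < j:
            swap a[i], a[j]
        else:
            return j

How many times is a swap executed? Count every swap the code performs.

pivot = a[0] = 1; i = -1, j = 7
j→4 (a[4]=1≤1), i→0 (a[0]=1≥1); i<j, swap → [1, 2, 1, 2, 1, 2, 2]
j→2 (a[2]=1≤1), i→1 (a[1]=2≥1); i<j, swap → [1, 1, 2, 2, 1, 2, 2]
j→1, i→2; i≥j, return j=1. a = [1, 1, 2, 2, 1, 2, 2]

2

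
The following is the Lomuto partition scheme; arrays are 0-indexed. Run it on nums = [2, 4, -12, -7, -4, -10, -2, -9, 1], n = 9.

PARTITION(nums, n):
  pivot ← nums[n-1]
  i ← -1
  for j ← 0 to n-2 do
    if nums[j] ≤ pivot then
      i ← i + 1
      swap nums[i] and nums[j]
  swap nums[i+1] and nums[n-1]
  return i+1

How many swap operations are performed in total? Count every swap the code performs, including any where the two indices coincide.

pivot=1, i=-1
j=0: 2>1, skip
j=1: 4>1, skip
j=2: -12≤1, i=0, swap(0,2) ⇒ [-12, 4, 2, -7, -4, -10, -2, -9, 1]
j=3: -7≤1, i=1, swap(1,3) ⇒ [-12, -7, 2, 4, -4, -10, -2, -9, 1]
j=4: -4≤1, i=2, swap(2,4) ⇒ [-12, -7, -4, 4, 2, -10, -2, -9, 1]
j=5: -10≤1, i=3, swap(3,5) ⇒ [-12, -7, -4, -10, 2, 4, -2, -9, 1]
j=6: -2≤1, i=4, swap(4,6) ⇒ [-12, -7, -4, -10, -2, 4, 2, -9, 1]
j=7: -9≤1, i=5, swap(5,7) ⇒ [-12, -7, -4, -10, -2, -9, 2, 4, 1]
swap(6,8) ⇒ [-12, -7, -4, -10, -2, -9, 1, 4, 2]; return 6

7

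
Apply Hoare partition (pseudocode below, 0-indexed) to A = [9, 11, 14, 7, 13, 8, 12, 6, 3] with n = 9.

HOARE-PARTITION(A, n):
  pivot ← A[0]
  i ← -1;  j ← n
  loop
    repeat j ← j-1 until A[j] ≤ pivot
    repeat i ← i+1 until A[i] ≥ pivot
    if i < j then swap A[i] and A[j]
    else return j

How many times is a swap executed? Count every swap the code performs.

3

pivot = A[0] = 9; i = -1, j = 9
j→8 (A[8]=3≤9), i→0 (A[0]=9≥9); i<j, swap → [3, 11, 14, 7, 13, 8, 12, 6, 9]
j→7 (A[7]=6≤9), i→1 (A[1]=11≥9); i<j, swap → [3, 6, 14, 7, 13, 8, 12, 11, 9]
j→5 (A[5]=8≤9), i→2 (A[2]=14≥9); i<j, swap → [3, 6, 8, 7, 13, 14, 12, 11, 9]
j→3, i→4; i≥j, return j=3. A = [3, 6, 8, 7, 13, 14, 12, 11, 9]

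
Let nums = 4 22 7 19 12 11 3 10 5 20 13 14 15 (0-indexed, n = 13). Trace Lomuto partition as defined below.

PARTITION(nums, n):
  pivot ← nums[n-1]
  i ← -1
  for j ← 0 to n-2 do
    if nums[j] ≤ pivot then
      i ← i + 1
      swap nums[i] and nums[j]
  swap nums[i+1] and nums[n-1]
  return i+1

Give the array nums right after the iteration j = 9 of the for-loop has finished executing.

pivot = nums[12] = 15; i = -1
j=0: nums[0]=4 ≤ 15 → i=0, swap nums[0],nums[0] (no change) → 4 22 7 19 12 11 3 10 5 20 13 14 15
j=1: nums[1]=22 > 15 → no swap
j=2: nums[2]=7 ≤ 15 → i=1, swap nums[1],nums[2] → 4 7 22 19 12 11 3 10 5 20 13 14 15
j=3: nums[3]=19 > 15 → no swap
j=4: nums[4]=12 ≤ 15 → i=2, swap nums[2],nums[4] → 4 7 12 19 22 11 3 10 5 20 13 14 15
j=5: nums[5]=11 ≤ 15 → i=3, swap nums[3],nums[5] → 4 7 12 11 22 19 3 10 5 20 13 14 15
j=6: nums[6]=3 ≤ 15 → i=4, swap nums[4],nums[6] → 4 7 12 11 3 19 22 10 5 20 13 14 15
j=7: nums[7]=10 ≤ 15 → i=5, swap nums[5],nums[7] → 4 7 12 11 3 10 22 19 5 20 13 14 15
j=8: nums[8]=5 ≤ 15 → i=6, swap nums[6],nums[8] → 4 7 12 11 3 10 5 19 22 20 13 14 15
j=9: nums[9]=20 > 15 → no swap
(after j=9) nums = 4 7 12 11 3 10 5 19 22 20 13 14 15

4 7 12 11 3 10 5 19 22 20 13 14 15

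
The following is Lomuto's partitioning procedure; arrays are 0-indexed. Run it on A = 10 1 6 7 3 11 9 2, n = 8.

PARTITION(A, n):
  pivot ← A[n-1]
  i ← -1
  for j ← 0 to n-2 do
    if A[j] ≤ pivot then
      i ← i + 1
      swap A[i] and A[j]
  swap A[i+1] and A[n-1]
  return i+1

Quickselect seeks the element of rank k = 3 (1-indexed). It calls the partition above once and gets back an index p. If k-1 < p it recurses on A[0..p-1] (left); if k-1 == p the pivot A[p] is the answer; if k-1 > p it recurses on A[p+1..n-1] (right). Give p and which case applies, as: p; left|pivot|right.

pivot=2, i=-1
j=0: 10>2, skip
j=1: 1≤2, i=0, swap(0,1) ⇒ 1 10 6 7 3 11 9 2
j=2: 6>2, skip
j=3: 7>2, skip
j=4: 3>2, skip
j=5: 11>2, skip
j=6: 9>2, skip
swap(1,7) ⇒ 1 2 6 7 3 11 9 10; return 1
p = 1; k-1 = 2 > 1 ⇒ right

1; right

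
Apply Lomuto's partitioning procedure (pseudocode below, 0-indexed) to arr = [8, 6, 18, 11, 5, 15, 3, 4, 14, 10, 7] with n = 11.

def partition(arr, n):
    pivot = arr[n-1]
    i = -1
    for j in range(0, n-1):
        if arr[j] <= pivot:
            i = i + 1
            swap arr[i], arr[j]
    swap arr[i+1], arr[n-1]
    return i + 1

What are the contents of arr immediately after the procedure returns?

[6, 5, 3, 4, 7, 15, 18, 11, 14, 10, 8]

pivot = arr[10] = 7; i = -1
j=0: arr[0]=8 > 7 → no swap
j=1: arr[1]=6 ≤ 7 → i=0, swap arr[0],arr[1] → [6, 8, 18, 11, 5, 15, 3, 4, 14, 10, 7]
j=2: arr[2]=18 > 7 → no swap
j=3: arr[3]=11 > 7 → no swap
j=4: arr[4]=5 ≤ 7 → i=1, swap arr[1],arr[4] → [6, 5, 18, 11, 8, 15, 3, 4, 14, 10, 7]
j=5: arr[5]=15 > 7 → no swap
j=6: arr[6]=3 ≤ 7 → i=2, swap arr[2],arr[6] → [6, 5, 3, 11, 8, 15, 18, 4, 14, 10, 7]
j=7: arr[7]=4 ≤ 7 → i=3, swap arr[3],arr[7] → [6, 5, 3, 4, 8, 15, 18, 11, 14, 10, 7]
j=8: arr[8]=14 > 7 → no swap
j=9: arr[9]=10 > 7 → no swap
final swap arr[4],arr[10] → [6, 5, 3, 4, 7, 15, 18, 11, 14, 10, 8]; return 4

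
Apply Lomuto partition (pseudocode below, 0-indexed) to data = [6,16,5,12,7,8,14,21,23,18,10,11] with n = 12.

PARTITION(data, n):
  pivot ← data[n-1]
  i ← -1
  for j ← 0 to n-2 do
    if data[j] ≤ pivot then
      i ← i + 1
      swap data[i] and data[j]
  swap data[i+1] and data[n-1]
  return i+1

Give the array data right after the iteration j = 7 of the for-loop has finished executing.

pivot = data[11] = 11; i = -1
j=0: data[0]=6 ≤ 11 → i=0, swap data[0],data[0] (no change) → [6,16,5,12,7,8,14,21,23,18,10,11]
j=1: data[1]=16 > 11 → no swap
j=2: data[2]=5 ≤ 11 → i=1, swap data[1],data[2] → [6,5,16,12,7,8,14,21,23,18,10,11]
j=3: data[3]=12 > 11 → no swap
j=4: data[4]=7 ≤ 11 → i=2, swap data[2],data[4] → [6,5,7,12,16,8,14,21,23,18,10,11]
j=5: data[5]=8 ≤ 11 → i=3, swap data[3],data[5] → [6,5,7,8,16,12,14,21,23,18,10,11]
j=6: data[6]=14 > 11 → no swap
j=7: data[7]=21 > 11 → no swap
(after j=7) data = [6,5,7,8,16,12,14,21,23,18,10,11]

[6,5,7,8,16,12,14,21,23,18,10,11]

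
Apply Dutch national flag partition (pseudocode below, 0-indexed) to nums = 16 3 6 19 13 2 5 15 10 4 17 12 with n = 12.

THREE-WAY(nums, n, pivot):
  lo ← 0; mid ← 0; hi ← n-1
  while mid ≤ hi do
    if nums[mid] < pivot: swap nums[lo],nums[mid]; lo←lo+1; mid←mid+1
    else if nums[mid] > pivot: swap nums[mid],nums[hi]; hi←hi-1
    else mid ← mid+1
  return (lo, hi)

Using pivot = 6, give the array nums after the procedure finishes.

pivot = 6; lo=0, mid=0, hi=11
nums[mid]=16>6: swap nums[0],nums[11]; hi=10 → 12 3 6 19 13 2 5 15 10 4 17 16
nums[mid]=12>6: swap nums[0],nums[10]; hi=9 → 17 3 6 19 13 2 5 15 10 4 12 16
nums[mid]=17>6: swap nums[0],nums[9]; hi=8 → 4 3 6 19 13 2 5 15 10 17 12 16
nums[mid]=4<6: swap nums[0],nums[0]; lo=1,mid=1 → 4 3 6 19 13 2 5 15 10 17 12 16
nums[mid]=3<6: swap nums[1],nums[1]; lo=2,mid=2 → 4 3 6 19 13 2 5 15 10 17 12 16
nums[mid]=6=6: mid=3
nums[mid]=19>6: swap nums[3],nums[8]; hi=7 → 4 3 6 10 13 2 5 15 19 17 12 16
nums[mid]=10>6: swap nums[3],nums[7]; hi=6 → 4 3 6 15 13 2 5 10 19 17 12 16
nums[mid]=15>6: swap nums[3],nums[6]; hi=5 → 4 3 6 5 13 2 15 10 19 17 12 16
nums[mid]=5<6: swap nums[2],nums[3]; lo=3,mid=4 → 4 3 5 6 13 2 15 10 19 17 12 16
nums[mid]=13>6: swap nums[4],nums[5]; hi=4 → 4 3 5 6 2 13 15 10 19 17 12 16
nums[mid]=2<6: swap nums[3],nums[4]; lo=4,mid=5 → 4 3 5 2 6 13 15 10 19 17 12 16
end: lo=4, hi=4; nums = 4 3 5 2 6 13 15 10 19 17 12 16

4 3 5 2 6 13 15 10 19 17 12 16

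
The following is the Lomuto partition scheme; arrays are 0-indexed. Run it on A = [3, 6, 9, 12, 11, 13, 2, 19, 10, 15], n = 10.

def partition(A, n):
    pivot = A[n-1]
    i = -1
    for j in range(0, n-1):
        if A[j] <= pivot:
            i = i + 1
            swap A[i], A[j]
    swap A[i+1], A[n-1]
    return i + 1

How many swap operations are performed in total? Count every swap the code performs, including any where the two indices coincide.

9

pivot=15, i=-1
j=0: 3≤15, i=0, swap(0,0) ⇒ [3, 6, 9, 12, 11, 13, 2, 19, 10, 15]
j=1: 6≤15, i=1, swap(1,1) ⇒ [3, 6, 9, 12, 11, 13, 2, 19, 10, 15]
j=2: 9≤15, i=2, swap(2,2) ⇒ [3, 6, 9, 12, 11, 13, 2, 19, 10, 15]
j=3: 12≤15, i=3, swap(3,3) ⇒ [3, 6, 9, 12, 11, 13, 2, 19, 10, 15]
j=4: 11≤15, i=4, swap(4,4) ⇒ [3, 6, 9, 12, 11, 13, 2, 19, 10, 15]
j=5: 13≤15, i=5, swap(5,5) ⇒ [3, 6, 9, 12, 11, 13, 2, 19, 10, 15]
j=6: 2≤15, i=6, swap(6,6) ⇒ [3, 6, 9, 12, 11, 13, 2, 19, 10, 15]
j=7: 19>15, skip
j=8: 10≤15, i=7, swap(7,8) ⇒ [3, 6, 9, 12, 11, 13, 2, 10, 19, 15]
swap(8,9) ⇒ [3, 6, 9, 12, 11, 13, 2, 10, 15, 19]; return 8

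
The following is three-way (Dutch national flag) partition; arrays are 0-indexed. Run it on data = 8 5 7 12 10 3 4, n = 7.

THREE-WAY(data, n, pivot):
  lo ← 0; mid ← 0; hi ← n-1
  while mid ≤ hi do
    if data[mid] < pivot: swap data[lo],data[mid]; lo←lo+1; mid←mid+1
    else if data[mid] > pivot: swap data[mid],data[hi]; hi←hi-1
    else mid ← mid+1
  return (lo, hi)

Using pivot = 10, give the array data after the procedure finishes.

pivot = 10; lo=0, mid=0, hi=6
data[mid]=8<10: swap data[0],data[0]; lo=1,mid=1 → 8 5 7 12 10 3 4
data[mid]=5<10: swap data[1],data[1]; lo=2,mid=2 → 8 5 7 12 10 3 4
data[mid]=7<10: swap data[2],data[2]; lo=3,mid=3 → 8 5 7 12 10 3 4
data[mid]=12>10: swap data[3],data[6]; hi=5 → 8 5 7 4 10 3 12
data[mid]=4<10: swap data[3],data[3]; lo=4,mid=4 → 8 5 7 4 10 3 12
data[mid]=10=10: mid=5
data[mid]=3<10: swap data[4],data[5]; lo=5,mid=6 → 8 5 7 4 3 10 12
end: lo=5, hi=5; data = 8 5 7 4 3 10 12

8 5 7 4 3 10 12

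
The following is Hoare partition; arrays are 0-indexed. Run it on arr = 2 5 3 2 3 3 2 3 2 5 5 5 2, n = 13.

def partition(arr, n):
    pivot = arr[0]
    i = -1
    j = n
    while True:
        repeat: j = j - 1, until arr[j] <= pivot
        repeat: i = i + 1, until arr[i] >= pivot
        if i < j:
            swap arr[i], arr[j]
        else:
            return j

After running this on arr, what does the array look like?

pivot=2
j stops at 12 (2), i stops at 0 (2); swap ⇒ 2 5 3 2 3 3 2 3 2 5 5 5 2
j stops at 8 (2), i stops at 1 (5); swap ⇒ 2 2 3 2 3 3 2 3 5 5 5 5 2
j stops at 6 (2), i stops at 2 (3); swap ⇒ 2 2 2 2 3 3 3 3 5 5 5 5 2
j stops at 3, i stops at 3; i≥j ⇒ return 3. arr=2 2 2 2 3 3 3 3 5 5 5 5 2

2 2 2 2 3 3 3 3 5 5 5 5 2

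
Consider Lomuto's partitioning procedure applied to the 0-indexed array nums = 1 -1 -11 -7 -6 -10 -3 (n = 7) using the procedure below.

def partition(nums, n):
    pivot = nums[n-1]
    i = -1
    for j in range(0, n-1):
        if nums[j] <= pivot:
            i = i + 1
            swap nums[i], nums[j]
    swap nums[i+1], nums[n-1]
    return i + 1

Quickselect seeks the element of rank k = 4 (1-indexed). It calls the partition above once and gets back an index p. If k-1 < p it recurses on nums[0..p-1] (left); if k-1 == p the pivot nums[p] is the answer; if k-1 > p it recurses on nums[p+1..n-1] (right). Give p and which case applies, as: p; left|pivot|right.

4; left

pivot = nums[6] = -3; i = -1
j=0: nums[0]=1 > -3 → no swap
j=1: nums[1]=-1 > -3 → no swap
j=2: nums[2]=-11 ≤ -3 → i=0, swap nums[0],nums[2] → -11 -1 1 -7 -6 -10 -3
j=3: nums[3]=-7 ≤ -3 → i=1, swap nums[1],nums[3] → -11 -7 1 -1 -6 -10 -3
j=4: nums[4]=-6 ≤ -3 → i=2, swap nums[2],nums[4] → -11 -7 -6 -1 1 -10 -3
j=5: nums[5]=-10 ≤ -3 → i=3, swap nums[3],nums[5] → -11 -7 -6 -10 1 -1 -3
final swap nums[4],nums[6] → -11 -7 -6 -10 -3 -1 1; return 4
p = 4; k-1 = 3 < 4 ⇒ left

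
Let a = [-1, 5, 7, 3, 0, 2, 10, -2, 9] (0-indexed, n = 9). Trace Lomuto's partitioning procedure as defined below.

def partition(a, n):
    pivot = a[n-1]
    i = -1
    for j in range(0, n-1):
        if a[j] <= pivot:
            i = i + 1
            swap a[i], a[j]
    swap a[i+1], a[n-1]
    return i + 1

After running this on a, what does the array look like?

pivot=9, i=-1
j=0: -1≤9, i=0, swap(0,0) ⇒ [-1, 5, 7, 3, 0, 2, 10, -2, 9]
j=1: 5≤9, i=1, swap(1,1) ⇒ [-1, 5, 7, 3, 0, 2, 10, -2, 9]
j=2: 7≤9, i=2, swap(2,2) ⇒ [-1, 5, 7, 3, 0, 2, 10, -2, 9]
j=3: 3≤9, i=3, swap(3,3) ⇒ [-1, 5, 7, 3, 0, 2, 10, -2, 9]
j=4: 0≤9, i=4, swap(4,4) ⇒ [-1, 5, 7, 3, 0, 2, 10, -2, 9]
j=5: 2≤9, i=5, swap(5,5) ⇒ [-1, 5, 7, 3, 0, 2, 10, -2, 9]
j=6: 10>9, skip
j=7: -2≤9, i=6, swap(6,7) ⇒ [-1, 5, 7, 3, 0, 2, -2, 10, 9]
swap(7,8) ⇒ [-1, 5, 7, 3, 0, 2, -2, 9, 10]; return 7

[-1, 5, 7, 3, 0, 2, -2, 9, 10]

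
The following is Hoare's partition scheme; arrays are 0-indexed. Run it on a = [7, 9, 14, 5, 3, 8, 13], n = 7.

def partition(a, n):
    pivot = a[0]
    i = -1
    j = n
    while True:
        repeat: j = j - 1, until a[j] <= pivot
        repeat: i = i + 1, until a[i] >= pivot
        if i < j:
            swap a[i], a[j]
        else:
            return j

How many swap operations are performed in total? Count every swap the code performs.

pivot=7
j stops at 4 (3), i stops at 0 (7); swap ⇒ [3, 9, 14, 5, 7, 8, 13]
j stops at 3 (5), i stops at 1 (9); swap ⇒ [3, 5, 14, 9, 7, 8, 13]
j stops at 1, i stops at 2; i≥j ⇒ return 1. a=[3, 5, 14, 9, 7, 8, 13]

2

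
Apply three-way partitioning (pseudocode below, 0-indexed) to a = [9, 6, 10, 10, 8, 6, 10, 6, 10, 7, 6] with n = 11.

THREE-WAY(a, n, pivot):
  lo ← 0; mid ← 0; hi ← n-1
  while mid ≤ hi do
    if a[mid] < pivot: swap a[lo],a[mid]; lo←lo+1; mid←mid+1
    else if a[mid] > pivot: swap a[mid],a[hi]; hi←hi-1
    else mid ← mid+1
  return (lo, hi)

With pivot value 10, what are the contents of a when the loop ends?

lo=0 mid=0 hi=10
9<10: swap(0,0), lo=1 mid=1 ⇒ [9, 6, 10, 10, 8, 6, 10, 6, 10, 7, 6]
6<10: swap(1,1), lo=2 mid=2 ⇒ [9, 6, 10, 10, 8, 6, 10, 6, 10, 7, 6]
10=10: mid=3
10=10: mid=4
8<10: swap(2,4), lo=3 mid=5 ⇒ [9, 6, 8, 10, 10, 6, 10, 6, 10, 7, 6]
6<10: swap(3,5), lo=4 mid=6 ⇒ [9, 6, 8, 6, 10, 10, 10, 6, 10, 7, 6]
10=10: mid=7
6<10: swap(4,7), lo=5 mid=8 ⇒ [9, 6, 8, 6, 6, 10, 10, 10, 10, 7, 6]
10=10: mid=9
7<10: swap(5,9), lo=6 mid=10 ⇒ [9, 6, 8, 6, 6, 7, 10, 10, 10, 10, 6]
6<10: swap(6,10), lo=7 mid=11 ⇒ [9, 6, 8, 6, 6, 7, 6, 10, 10, 10, 10]
done. lo=7 hi=10; a=[9, 6, 8, 6, 6, 7, 6, 10, 10, 10, 10]

[9, 6, 8, 6, 6, 7, 6, 10, 10, 10, 10]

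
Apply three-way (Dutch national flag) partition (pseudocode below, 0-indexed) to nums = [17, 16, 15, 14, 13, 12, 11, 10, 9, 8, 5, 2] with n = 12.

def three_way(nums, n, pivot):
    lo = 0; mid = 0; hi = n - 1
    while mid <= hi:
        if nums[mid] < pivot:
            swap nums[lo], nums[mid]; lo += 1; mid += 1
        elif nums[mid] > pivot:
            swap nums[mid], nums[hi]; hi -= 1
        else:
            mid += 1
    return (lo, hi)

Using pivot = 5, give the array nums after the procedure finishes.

pivot = 5; lo=0, mid=0, hi=11
nums[mid]=17>5: swap nums[0],nums[11]; hi=10 → [2, 16, 15, 14, 13, 12, 11, 10, 9, 8, 5, 17]
nums[mid]=2<5: swap nums[0],nums[0]; lo=1,mid=1 → [2, 16, 15, 14, 13, 12, 11, 10, 9, 8, 5, 17]
nums[mid]=16>5: swap nums[1],nums[10]; hi=9 → [2, 5, 15, 14, 13, 12, 11, 10, 9, 8, 16, 17]
nums[mid]=5=5: mid=2
nums[mid]=15>5: swap nums[2],nums[9]; hi=8 → [2, 5, 8, 14, 13, 12, 11, 10, 9, 15, 16, 17]
nums[mid]=8>5: swap nums[2],nums[8]; hi=7 → [2, 5, 9, 14, 13, 12, 11, 10, 8, 15, 16, 17]
nums[mid]=9>5: swap nums[2],nums[7]; hi=6 → [2, 5, 10, 14, 13, 12, 11, 9, 8, 15, 16, 17]
nums[mid]=10>5: swap nums[2],nums[6]; hi=5 → [2, 5, 11, 14, 13, 12, 10, 9, 8, 15, 16, 17]
nums[mid]=11>5: swap nums[2],nums[5]; hi=4 → [2, 5, 12, 14, 13, 11, 10, 9, 8, 15, 16, 17]
nums[mid]=12>5: swap nums[2],nums[4]; hi=3 → [2, 5, 13, 14, 12, 11, 10, 9, 8, 15, 16, 17]
nums[mid]=13>5: swap nums[2],nums[3]; hi=2 → [2, 5, 14, 13, 12, 11, 10, 9, 8, 15, 16, 17]
nums[mid]=14>5: swap nums[2],nums[2]; hi=1 → [2, 5, 14, 13, 12, 11, 10, 9, 8, 15, 16, 17]
end: lo=1, hi=1; nums = [2, 5, 14, 13, 12, 11, 10, 9, 8, 15, 16, 17]

[2, 5, 14, 13, 12, 11, 10, 9, 8, 15, 16, 17]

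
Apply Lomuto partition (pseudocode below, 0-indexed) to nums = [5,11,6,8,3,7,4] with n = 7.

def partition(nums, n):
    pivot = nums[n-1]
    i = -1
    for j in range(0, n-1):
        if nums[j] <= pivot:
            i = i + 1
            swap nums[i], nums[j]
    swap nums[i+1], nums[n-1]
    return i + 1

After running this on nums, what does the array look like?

[3,4,6,8,5,7,11]

pivot=4, i=-1
j=0: 5>4, skip
j=1: 11>4, skip
j=2: 6>4, skip
j=3: 8>4, skip
j=4: 3≤4, i=0, swap(0,4) ⇒ [3,11,6,8,5,7,4]
j=5: 7>4, skip
swap(1,6) ⇒ [3,4,6,8,5,7,11]; return 1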